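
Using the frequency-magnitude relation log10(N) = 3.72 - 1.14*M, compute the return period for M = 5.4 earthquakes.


log10(N) = 3.72 - 1.14*5.4 = -2.436
N = 10^-2.436 = 0.003664
T = 1/N = 1/0.003664 = 272.8978 years

272.8978


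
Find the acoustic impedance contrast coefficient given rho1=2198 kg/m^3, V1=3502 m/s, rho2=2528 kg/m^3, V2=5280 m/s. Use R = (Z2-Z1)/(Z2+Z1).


Z1 = 2198 * 3502 = 7697396
Z2 = 2528 * 5280 = 13347840
R = (13347840 - 7697396) / (13347840 + 7697396) = 5650444 / 21045236 = 0.2685

0.2685


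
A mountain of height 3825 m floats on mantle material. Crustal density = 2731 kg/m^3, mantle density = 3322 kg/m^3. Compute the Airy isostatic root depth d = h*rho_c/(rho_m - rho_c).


rho_m - rho_c = 3322 - 2731 = 591
d = 3825 * 2731 / 591
= 10446075 / 591
= 17675.25 m

17675.25


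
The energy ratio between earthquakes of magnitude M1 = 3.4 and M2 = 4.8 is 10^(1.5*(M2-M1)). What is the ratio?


M2 - M1 = 4.8 - 3.4 = 1.4
1.5 * 1.4 = 2.1
ratio = 10^2.1 = 125.89

125.89


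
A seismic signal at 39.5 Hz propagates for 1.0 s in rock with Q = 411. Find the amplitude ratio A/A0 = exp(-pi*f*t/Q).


pi*f*t/Q = pi*39.5*1.0/411 = 0.301929
A/A0 = exp(-0.301929) = 0.73939

0.73939


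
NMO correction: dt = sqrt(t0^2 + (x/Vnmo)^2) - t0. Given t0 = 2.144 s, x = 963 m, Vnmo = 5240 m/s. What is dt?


x/Vnmo = 963/5240 = 0.183779
(x/Vnmo)^2 = 0.033775
t0^2 = 4.596736
sqrt(4.596736 + 0.033775) = 2.151862
dt = 2.151862 - 2.144 = 0.007862

0.007862


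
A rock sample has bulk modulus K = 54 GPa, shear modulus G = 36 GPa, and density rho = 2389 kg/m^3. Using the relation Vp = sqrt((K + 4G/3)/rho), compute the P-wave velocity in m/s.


First compute the effective modulus:
K + 4G/3 = 54e9 + 4*36e9/3 = 102000000000.0 Pa
Then divide by density:
102000000000.0 / 2389 = 42695688.5726 Pa/(kg/m^3)
Take the square root:
Vp = sqrt(42695688.5726) = 6534.19 m/s

6534.19


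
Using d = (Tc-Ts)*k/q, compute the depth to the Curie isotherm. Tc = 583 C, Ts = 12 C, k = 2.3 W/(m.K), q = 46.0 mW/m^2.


T_Curie - T_surf = 583 - 12 = 571 C
Convert q to W/m^2: 46.0 mW/m^2 = 0.046 W/m^2
d = 571 * 2.3 / 0.046 = 28550.0 m

28550.0


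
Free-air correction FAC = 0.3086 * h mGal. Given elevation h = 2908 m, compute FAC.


FAC = 0.3086 * h
= 0.3086 * 2908
= 897.4088 mGal

897.4088


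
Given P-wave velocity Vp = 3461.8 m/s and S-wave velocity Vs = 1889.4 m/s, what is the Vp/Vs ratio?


Vp/Vs = 3461.8 / 1889.4
= 1.8322

1.8322


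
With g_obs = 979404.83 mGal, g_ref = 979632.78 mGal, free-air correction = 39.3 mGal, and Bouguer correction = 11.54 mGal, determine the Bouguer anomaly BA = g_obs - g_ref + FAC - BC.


BA = g_obs - g_ref + FAC - BC
= 979404.83 - 979632.78 + 39.3 - 11.54
= -200.19 mGal

-200.19


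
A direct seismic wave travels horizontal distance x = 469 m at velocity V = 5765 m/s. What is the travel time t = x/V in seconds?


t = x / V
= 469 / 5765
= 0.0814 s

0.0814


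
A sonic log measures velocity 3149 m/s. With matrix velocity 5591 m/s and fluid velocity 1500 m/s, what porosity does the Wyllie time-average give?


1/V - 1/Vm = 1/3149 - 1/5591 = 0.0001387
1/Vf - 1/Vm = 1/1500 - 1/5591 = 0.00048781
phi = 0.0001387 / 0.00048781 = 0.2843

0.2843


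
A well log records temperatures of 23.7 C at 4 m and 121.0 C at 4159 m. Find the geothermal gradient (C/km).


dT = 121.0 - 23.7 = 97.3 C
dz = 4159 - 4 = 4155 m
gradient = dT/dz * 1000 = 97.3/4155 * 1000 = 23.4176 C/km

23.4176


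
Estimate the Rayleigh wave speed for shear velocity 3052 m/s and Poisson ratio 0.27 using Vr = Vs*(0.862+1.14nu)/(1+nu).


Numerator factor = 0.862 + 1.14*0.27 = 1.1698
Denominator = 1 + 0.27 = 1.27
Vr = 3052 * 1.1698 / 1.27 = 2811.2 m/s

2811.2


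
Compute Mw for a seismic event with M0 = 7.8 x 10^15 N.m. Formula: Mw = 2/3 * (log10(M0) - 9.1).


log10(M0) = log10(7.8 x 10^15) = 15.8921
Mw = 2/3 * (15.8921 - 9.1)
= 2/3 * 6.7921
= 4.53

4.53


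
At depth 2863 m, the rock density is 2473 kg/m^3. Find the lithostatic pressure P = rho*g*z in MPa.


P = rho * g * z / 1e6
= 2473 * 9.81 * 2863 / 1e6
= 69456752.19 / 1e6
= 69.4568 MPa

69.4568


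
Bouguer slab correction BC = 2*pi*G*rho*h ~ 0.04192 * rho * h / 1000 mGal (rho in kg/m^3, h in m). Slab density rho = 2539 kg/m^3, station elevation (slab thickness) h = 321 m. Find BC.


BC = 0.04192 * rho * h / 1000
= 0.04192 * 2539 * 321 / 1000
= 34.1656 mGal

34.1656


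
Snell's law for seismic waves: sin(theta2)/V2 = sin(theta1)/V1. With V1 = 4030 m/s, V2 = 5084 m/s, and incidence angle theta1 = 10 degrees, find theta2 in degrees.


sin(theta1) = sin(10 deg) = 0.173648
sin(theta2) = V2/V1 * sin(theta1) = 5084/4030 * 0.173648 = 0.219064
theta2 = arcsin(0.219064) = 12.6541 degrees

12.6541


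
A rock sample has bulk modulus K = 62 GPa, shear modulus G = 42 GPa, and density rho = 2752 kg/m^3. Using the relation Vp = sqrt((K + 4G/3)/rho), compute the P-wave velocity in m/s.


First compute the effective modulus:
K + 4G/3 = 62e9 + 4*42e9/3 = 118000000000.0 Pa
Then divide by density:
118000000000.0 / 2752 = 42877906.9767 Pa/(kg/m^3)
Take the square root:
Vp = sqrt(42877906.9767) = 6548.12 m/s

6548.12


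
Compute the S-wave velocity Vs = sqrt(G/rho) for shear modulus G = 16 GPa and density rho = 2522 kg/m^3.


Convert G to Pa: G = 16e9 Pa
Compute G/rho = 16e9 / 2522 = 6344171.2926
Vs = sqrt(6344171.2926) = 2518.76 m/s

2518.76


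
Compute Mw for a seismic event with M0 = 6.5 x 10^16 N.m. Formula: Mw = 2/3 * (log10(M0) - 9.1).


log10(M0) = log10(6.5 x 10^16) = 16.8129
Mw = 2/3 * (16.8129 - 9.1)
= 2/3 * 7.7129
= 5.14

5.14


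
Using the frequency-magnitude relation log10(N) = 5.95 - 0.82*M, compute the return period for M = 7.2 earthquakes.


log10(N) = 5.95 - 0.82*7.2 = 0.046
N = 10^0.046 = 1.111732
T = 1/N = 1/1.111732 = 0.8995 years

0.8995


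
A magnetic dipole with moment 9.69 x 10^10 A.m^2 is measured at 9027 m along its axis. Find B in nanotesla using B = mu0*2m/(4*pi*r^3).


m = 9.69 x 10^10 = 96900000000 A.m^2
2m = 193800000000 A.m^2
r^3 = 9027^3 = 735580702683
B = (4pi*10^-7) * 193800000000 / (4*pi * 735580702683) * 1e9
= 243536.262506 / 9243579726685.32 * 1e9
= 26.3465 nT

26.3465


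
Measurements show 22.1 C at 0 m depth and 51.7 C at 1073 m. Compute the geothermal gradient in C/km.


dT = 51.7 - 22.1 = 29.6 C
dz = 1073 - 0 = 1073 m
gradient = dT/dz * 1000 = 29.6/1073 * 1000 = 27.5862 C/km

27.5862


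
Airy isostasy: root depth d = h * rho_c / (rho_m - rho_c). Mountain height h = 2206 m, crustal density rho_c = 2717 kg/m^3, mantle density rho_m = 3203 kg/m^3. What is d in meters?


rho_m - rho_c = 3203 - 2717 = 486
d = 2206 * 2717 / 486
= 5993702 / 486
= 12332.72 m

12332.72


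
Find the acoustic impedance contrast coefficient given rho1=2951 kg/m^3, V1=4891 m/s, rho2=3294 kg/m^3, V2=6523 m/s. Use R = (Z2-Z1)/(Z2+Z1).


Z1 = 2951 * 4891 = 14433341
Z2 = 3294 * 6523 = 21486762
R = (21486762 - 14433341) / (21486762 + 14433341) = 7053421 / 35920103 = 0.1964

0.1964


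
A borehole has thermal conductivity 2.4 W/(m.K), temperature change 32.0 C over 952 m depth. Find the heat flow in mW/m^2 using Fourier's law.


q = k * dT / dz * 1000
= 2.4 * 32.0 / 952 * 1000
= 0.080672 * 1000
= 80.6723 mW/m^2

80.6723


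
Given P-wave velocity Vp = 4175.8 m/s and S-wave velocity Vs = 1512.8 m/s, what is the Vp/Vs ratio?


Vp/Vs = 4175.8 / 1512.8
= 2.7603

2.7603


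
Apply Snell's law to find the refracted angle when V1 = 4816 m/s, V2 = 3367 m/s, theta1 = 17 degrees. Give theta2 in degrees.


sin(theta1) = sin(17 deg) = 0.292372
sin(theta2) = V2/V1 * sin(theta1) = 3367/4816 * 0.292372 = 0.204405
theta2 = arcsin(0.204405) = 11.7947 degrees

11.7947


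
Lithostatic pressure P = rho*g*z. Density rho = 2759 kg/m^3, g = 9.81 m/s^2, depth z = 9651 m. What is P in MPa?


P = rho * g * z / 1e6
= 2759 * 9.81 * 9651 / 1e6
= 261211939.29 / 1e6
= 261.2119 MPa

261.2119


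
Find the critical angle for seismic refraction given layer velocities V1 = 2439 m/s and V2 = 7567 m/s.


V1/V2 = 2439/7567 = 0.322321
theta_c = arcsin(0.322321) = 18.8033 degrees

18.8033


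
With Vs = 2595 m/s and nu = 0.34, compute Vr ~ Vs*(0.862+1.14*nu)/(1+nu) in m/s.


Numerator factor = 0.862 + 1.14*0.34 = 1.2496
Denominator = 1 + 0.34 = 1.34
Vr = 2595 * 1.2496 / 1.34 = 2419.93 m/s

2419.93


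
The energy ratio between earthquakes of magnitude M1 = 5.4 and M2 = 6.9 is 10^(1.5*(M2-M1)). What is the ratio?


M2 - M1 = 6.9 - 5.4 = 1.5
1.5 * 1.5 = 2.25
ratio = 10^2.25 = 177.83

177.83


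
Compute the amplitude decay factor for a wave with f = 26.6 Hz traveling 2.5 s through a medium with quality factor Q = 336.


pi*f*t/Q = pi*26.6*2.5/336 = 0.621774
A/A0 = exp(-0.621774) = 0.536991

0.536991


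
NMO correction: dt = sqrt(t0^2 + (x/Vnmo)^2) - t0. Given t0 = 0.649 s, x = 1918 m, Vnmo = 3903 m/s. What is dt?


x/Vnmo = 1918/3903 = 0.491417
(x/Vnmo)^2 = 0.241491
t0^2 = 0.421201
sqrt(0.421201 + 0.241491) = 0.814059
dt = 0.814059 - 0.649 = 0.165059

0.165059


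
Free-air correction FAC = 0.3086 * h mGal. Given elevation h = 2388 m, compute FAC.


FAC = 0.3086 * h
= 0.3086 * 2388
= 736.9368 mGal

736.9368


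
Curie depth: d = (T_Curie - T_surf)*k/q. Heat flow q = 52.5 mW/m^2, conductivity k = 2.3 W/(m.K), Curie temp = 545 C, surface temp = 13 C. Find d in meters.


T_Curie - T_surf = 545 - 13 = 532 C
Convert q to W/m^2: 52.5 mW/m^2 = 0.0525 W/m^2
d = 532 * 2.3 / 0.0525 = 23306.67 m

23306.67


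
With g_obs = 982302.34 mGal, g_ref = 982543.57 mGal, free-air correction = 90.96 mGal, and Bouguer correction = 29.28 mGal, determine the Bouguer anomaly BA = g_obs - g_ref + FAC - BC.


BA = g_obs - g_ref + FAC - BC
= 982302.34 - 982543.57 + 90.96 - 29.28
= -179.55 mGal

-179.55


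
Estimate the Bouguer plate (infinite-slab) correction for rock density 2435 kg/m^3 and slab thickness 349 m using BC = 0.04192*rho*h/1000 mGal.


BC = 0.04192 * rho * h / 1000
= 0.04192 * 2435 * 349 / 1000
= 35.6242 mGal

35.6242


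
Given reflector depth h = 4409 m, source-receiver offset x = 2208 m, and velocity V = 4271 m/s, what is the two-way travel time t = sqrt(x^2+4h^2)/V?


x^2 + 4h^2 = 2208^2 + 4*4409^2 = 4875264 + 77757124 = 82632388
sqrt(82632388) = 9090.2359
t = 9090.2359 / 4271 = 2.1284 s

2.1284


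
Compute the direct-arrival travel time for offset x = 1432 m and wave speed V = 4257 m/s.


t = x / V
= 1432 / 4257
= 0.3364 s

0.3364


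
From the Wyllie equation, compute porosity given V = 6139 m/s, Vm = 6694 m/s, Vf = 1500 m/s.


1/V - 1/Vm = 1/6139 - 1/6694 = 1.351e-05
1/Vf - 1/Vm = 1/1500 - 1/6694 = 0.00051728
phi = 1.351e-05 / 0.00051728 = 0.0261

0.0261


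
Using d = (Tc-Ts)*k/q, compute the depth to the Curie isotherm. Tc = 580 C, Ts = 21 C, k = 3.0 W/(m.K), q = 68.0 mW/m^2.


T_Curie - T_surf = 580 - 21 = 559 C
Convert q to W/m^2: 68.0 mW/m^2 = 0.068 W/m^2
d = 559 * 3.0 / 0.068 = 24661.76 m

24661.76


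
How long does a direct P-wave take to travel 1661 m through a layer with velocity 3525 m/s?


t = x / V
= 1661 / 3525
= 0.4712 s

0.4712


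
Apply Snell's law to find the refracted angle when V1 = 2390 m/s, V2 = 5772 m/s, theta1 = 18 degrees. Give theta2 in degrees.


sin(theta1) = sin(18 deg) = 0.309017
sin(theta2) = V2/V1 * sin(theta1) = 5772/2390 * 0.309017 = 0.746295
theta2 = arcsin(0.746295) = 48.2705 degrees

48.2705


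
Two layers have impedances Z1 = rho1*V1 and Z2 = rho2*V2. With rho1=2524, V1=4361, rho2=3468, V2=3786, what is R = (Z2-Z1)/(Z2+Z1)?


Z1 = 2524 * 4361 = 11007164
Z2 = 3468 * 3786 = 13129848
R = (13129848 - 11007164) / (13129848 + 11007164) = 2122684 / 24137012 = 0.0879

0.0879


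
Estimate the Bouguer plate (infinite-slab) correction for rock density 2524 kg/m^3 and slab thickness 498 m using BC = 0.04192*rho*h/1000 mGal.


BC = 0.04192 * rho * h / 1000
= 0.04192 * 2524 * 498 / 1000
= 52.6914 mGal

52.6914


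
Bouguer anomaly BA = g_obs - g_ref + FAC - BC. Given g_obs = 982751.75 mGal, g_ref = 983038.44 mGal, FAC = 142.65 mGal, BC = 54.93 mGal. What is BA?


BA = g_obs - g_ref + FAC - BC
= 982751.75 - 983038.44 + 142.65 - 54.93
= -198.97 mGal

-198.97


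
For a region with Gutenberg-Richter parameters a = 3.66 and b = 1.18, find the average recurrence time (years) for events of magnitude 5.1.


log10(N) = 3.66 - 1.18*5.1 = -2.358
N = 10^-2.358 = 0.004385
T = 1/N = 1/0.004385 = 228.0342 years

228.0342


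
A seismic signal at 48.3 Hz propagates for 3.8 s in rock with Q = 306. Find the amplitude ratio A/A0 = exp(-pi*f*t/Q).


pi*f*t/Q = pi*48.3*3.8/306 = 1.88434
A/A0 = exp(-1.88434) = 0.151929

0.151929


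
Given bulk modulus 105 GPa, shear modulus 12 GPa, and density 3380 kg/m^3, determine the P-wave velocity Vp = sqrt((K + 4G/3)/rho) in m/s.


First compute the effective modulus:
K + 4G/3 = 105e9 + 4*12e9/3 = 121000000000.0 Pa
Then divide by density:
121000000000.0 / 3380 = 35798816.568 Pa/(kg/m^3)
Take the square root:
Vp = sqrt(35798816.568) = 5983.21 m/s

5983.21


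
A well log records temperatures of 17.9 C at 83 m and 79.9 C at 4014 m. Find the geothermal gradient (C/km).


dT = 79.9 - 17.9 = 62.0 C
dz = 4014 - 83 = 3931 m
gradient = dT/dz * 1000 = 62.0/3931 * 1000 = 15.7721 C/km

15.7721


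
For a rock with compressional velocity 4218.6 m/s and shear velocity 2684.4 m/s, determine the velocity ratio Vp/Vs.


Vp/Vs = 4218.6 / 2684.4
= 1.5715

1.5715


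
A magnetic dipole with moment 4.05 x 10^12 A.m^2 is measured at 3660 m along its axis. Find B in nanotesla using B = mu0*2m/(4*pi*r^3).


m = 4.05 x 10^12 = 4050000000000 A.m^2
2m = 8100000000000 A.m^2
r^3 = 3660^3 = 49027896000
B = (4pi*10^-7) * 8100000000000 / (4*pi * 49027896000) * 1e9
= 10178760.197631 / 616102711578.26 * 1e9
= 16521.2066 nT

16521.2066


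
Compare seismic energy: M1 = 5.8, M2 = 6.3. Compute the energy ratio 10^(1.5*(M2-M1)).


M2 - M1 = 6.3 - 5.8 = 0.5
1.5 * 0.5 = 0.75
ratio = 10^0.75 = 5.62

5.62


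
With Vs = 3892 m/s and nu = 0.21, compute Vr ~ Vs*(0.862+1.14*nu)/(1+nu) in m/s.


Numerator factor = 0.862 + 1.14*0.21 = 1.1014
Denominator = 1 + 0.21 = 1.21
Vr = 3892 * 1.1014 / 1.21 = 3542.68 m/s

3542.68


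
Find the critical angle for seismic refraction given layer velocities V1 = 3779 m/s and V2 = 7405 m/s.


V1/V2 = 3779/7405 = 0.510331
theta_c = arcsin(0.510331) = 30.6859 degrees

30.6859


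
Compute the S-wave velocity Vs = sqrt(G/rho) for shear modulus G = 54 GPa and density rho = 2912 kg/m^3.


Convert G to Pa: G = 54e9 Pa
Compute G/rho = 54e9 / 2912 = 18543956.044
Vs = sqrt(18543956.044) = 4306.27 m/s

4306.27


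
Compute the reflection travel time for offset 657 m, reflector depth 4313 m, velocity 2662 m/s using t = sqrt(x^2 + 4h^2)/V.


x^2 + 4h^2 = 657^2 + 4*4313^2 = 431649 + 74407876 = 74839525
sqrt(74839525) = 8650.984
t = 8650.984 / 2662 = 3.2498 s

3.2498


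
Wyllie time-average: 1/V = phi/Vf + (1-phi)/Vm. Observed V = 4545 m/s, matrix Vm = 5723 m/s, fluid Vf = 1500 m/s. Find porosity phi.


1/V - 1/Vm = 1/4545 - 1/5723 = 4.529e-05
1/Vf - 1/Vm = 1/1500 - 1/5723 = 0.00049193
phi = 4.529e-05 / 0.00049193 = 0.0921

0.0921


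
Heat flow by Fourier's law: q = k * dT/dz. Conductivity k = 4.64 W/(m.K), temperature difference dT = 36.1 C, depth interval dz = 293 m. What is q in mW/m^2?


q = k * dT / dz * 1000
= 4.64 * 36.1 / 293 * 1000
= 0.571686 * 1000
= 571.686 mW/m^2

571.686


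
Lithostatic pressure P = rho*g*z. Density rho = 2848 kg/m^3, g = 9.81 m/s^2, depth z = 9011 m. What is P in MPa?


P = rho * g * z / 1e6
= 2848 * 9.81 * 9011 / 1e6
= 251757247.68 / 1e6
= 251.7572 MPa

251.7572


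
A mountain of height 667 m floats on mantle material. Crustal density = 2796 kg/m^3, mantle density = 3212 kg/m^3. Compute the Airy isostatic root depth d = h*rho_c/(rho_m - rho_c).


rho_m - rho_c = 3212 - 2796 = 416
d = 667 * 2796 / 416
= 1864932 / 416
= 4483.01 m

4483.01


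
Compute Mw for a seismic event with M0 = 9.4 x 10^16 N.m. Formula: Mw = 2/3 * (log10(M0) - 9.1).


log10(M0) = log10(9.4 x 10^16) = 16.9731
Mw = 2/3 * (16.9731 - 9.1)
= 2/3 * 7.8731
= 5.25

5.25


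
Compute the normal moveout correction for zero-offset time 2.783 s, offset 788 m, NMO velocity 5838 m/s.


x/Vnmo = 788/5838 = 0.134978
(x/Vnmo)^2 = 0.018219
t0^2 = 7.745089
sqrt(7.745089 + 0.018219) = 2.786271
dt = 2.786271 - 2.783 = 0.003271

0.003271


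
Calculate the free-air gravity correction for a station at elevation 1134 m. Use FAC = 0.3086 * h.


FAC = 0.3086 * h
= 0.3086 * 1134
= 349.9524 mGal

349.9524


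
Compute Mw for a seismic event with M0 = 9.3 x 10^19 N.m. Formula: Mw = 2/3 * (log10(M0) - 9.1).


log10(M0) = log10(9.3 x 10^19) = 19.9685
Mw = 2/3 * (19.9685 - 9.1)
= 2/3 * 10.8685
= 7.25

7.25


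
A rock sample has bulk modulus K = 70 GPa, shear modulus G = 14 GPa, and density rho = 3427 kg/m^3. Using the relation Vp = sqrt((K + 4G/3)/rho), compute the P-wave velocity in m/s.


First compute the effective modulus:
K + 4G/3 = 70e9 + 4*14e9/3 = 88666666666.67 Pa
Then divide by density:
88666666666.67 / 3427 = 25872969.5555 Pa/(kg/m^3)
Take the square root:
Vp = sqrt(25872969.5555) = 5086.55 m/s

5086.55


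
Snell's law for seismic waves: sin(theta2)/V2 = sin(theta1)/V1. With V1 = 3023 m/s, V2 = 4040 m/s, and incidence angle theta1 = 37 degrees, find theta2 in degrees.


sin(theta1) = sin(37 deg) = 0.601815
sin(theta2) = V2/V1 * sin(theta1) = 4040/3023 * 0.601815 = 0.804278
theta2 = arcsin(0.804278) = 53.5406 degrees

53.5406


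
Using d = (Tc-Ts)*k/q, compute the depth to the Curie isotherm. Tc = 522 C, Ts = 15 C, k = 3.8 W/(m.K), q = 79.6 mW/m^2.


T_Curie - T_surf = 522 - 15 = 507 C
Convert q to W/m^2: 79.6 mW/m^2 = 0.0796 W/m^2
d = 507 * 3.8 / 0.0796 = 24203.52 m

24203.52


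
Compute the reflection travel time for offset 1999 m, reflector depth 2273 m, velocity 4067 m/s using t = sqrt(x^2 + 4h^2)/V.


x^2 + 4h^2 = 1999^2 + 4*2273^2 = 3996001 + 20666116 = 24662117
sqrt(24662117) = 4966.0968
t = 4966.0968 / 4067 = 1.2211 s

1.2211


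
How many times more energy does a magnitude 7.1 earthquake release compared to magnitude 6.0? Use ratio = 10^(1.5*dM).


M2 - M1 = 7.1 - 6.0 = 1.1
1.5 * 1.1 = 1.65
ratio = 10^1.65 = 44.67

44.67


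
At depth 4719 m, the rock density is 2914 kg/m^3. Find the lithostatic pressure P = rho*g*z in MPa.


P = rho * g * z / 1e6
= 2914 * 9.81 * 4719 / 1e6
= 134898938.46 / 1e6
= 134.8989 MPa

134.8989


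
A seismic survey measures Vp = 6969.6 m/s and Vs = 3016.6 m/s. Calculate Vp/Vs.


Vp/Vs = 6969.6 / 3016.6
= 2.3104

2.3104


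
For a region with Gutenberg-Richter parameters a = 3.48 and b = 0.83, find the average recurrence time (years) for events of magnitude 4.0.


log10(N) = 3.48 - 0.83*4.0 = 0.16
N = 10^0.16 = 1.44544
T = 1/N = 1/1.44544 = 0.6918 years

0.6918


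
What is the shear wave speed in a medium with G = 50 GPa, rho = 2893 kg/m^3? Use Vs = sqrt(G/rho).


Convert G to Pa: G = 50e9 Pa
Compute G/rho = 50e9 / 2893 = 17283097.131
Vs = sqrt(17283097.131) = 4157.29 m/s

4157.29


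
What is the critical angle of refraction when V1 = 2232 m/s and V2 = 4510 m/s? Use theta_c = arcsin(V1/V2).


V1/V2 = 2232/4510 = 0.4949
theta_c = arcsin(0.4949) = 29.6632 degrees

29.6632


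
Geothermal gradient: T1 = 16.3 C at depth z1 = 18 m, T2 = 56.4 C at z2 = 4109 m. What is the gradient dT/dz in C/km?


dT = 56.4 - 16.3 = 40.1 C
dz = 4109 - 18 = 4091 m
gradient = dT/dz * 1000 = 40.1/4091 * 1000 = 9.802 C/km

9.802


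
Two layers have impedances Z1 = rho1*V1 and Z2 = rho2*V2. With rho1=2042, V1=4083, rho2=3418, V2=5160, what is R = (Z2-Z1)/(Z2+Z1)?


Z1 = 2042 * 4083 = 8337486
Z2 = 3418 * 5160 = 17636880
R = (17636880 - 8337486) / (17636880 + 8337486) = 9299394 / 25974366 = 0.358

0.358


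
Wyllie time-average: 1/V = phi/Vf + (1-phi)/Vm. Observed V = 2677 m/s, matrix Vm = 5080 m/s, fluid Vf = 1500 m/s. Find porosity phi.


1/V - 1/Vm = 1/2677 - 1/5080 = 0.0001767
1/Vf - 1/Vm = 1/1500 - 1/5080 = 0.00046982
phi = 0.0001767 / 0.00046982 = 0.3761

0.3761


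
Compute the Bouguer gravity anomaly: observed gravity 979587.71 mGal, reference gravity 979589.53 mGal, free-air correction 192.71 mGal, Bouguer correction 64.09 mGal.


BA = g_obs - g_ref + FAC - BC
= 979587.71 - 979589.53 + 192.71 - 64.09
= 126.8 mGal

126.8


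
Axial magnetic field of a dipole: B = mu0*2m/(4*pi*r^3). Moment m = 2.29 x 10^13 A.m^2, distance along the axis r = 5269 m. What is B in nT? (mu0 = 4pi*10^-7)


m = 2.29 x 10^13 = 22900000000000 A.m^2
2m = 45800000000000 A.m^2
r^3 = 5269^3 = 146279880109
B = (4pi*10^-7) * 45800000000000 / (4*pi * 146279880109) * 1e9
= 57553977.413765 / 1838207186873.72 * 1e9
= 31309.8425 nT

31309.8425


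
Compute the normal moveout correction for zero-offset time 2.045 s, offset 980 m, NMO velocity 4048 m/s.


x/Vnmo = 980/4048 = 0.242095
(x/Vnmo)^2 = 0.05861
t0^2 = 4.182025
sqrt(4.182025 + 0.05861) = 2.05928
dt = 2.05928 - 2.045 = 0.01428

0.01428


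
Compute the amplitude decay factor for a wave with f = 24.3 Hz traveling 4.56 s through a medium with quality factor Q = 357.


pi*f*t/Q = pi*24.3*4.56/357 = 0.975108
A/A0 = exp(-0.975108) = 0.377152

0.377152


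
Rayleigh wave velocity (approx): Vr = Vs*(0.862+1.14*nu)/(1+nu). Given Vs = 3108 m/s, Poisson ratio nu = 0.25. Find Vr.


Numerator factor = 0.862 + 1.14*0.25 = 1.147
Denominator = 1 + 0.25 = 1.25
Vr = 3108 * 1.147 / 1.25 = 2851.9 m/s

2851.9


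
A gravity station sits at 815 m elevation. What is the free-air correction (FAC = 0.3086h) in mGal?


FAC = 0.3086 * h
= 0.3086 * 815
= 251.509 mGal

251.509


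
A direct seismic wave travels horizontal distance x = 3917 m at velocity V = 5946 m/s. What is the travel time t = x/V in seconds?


t = x / V
= 3917 / 5946
= 0.6588 s

0.6588


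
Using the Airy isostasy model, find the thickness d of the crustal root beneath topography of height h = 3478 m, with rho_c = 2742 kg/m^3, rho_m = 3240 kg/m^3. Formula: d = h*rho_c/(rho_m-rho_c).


rho_m - rho_c = 3240 - 2742 = 498
d = 3478 * 2742 / 498
= 9536676 / 498
= 19149.95 m

19149.95


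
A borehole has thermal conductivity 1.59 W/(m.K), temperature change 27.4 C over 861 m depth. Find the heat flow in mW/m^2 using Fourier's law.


q = k * dT / dz * 1000
= 1.59 * 27.4 / 861 * 1000
= 0.050599 * 1000
= 50.5993 mW/m^2

50.5993


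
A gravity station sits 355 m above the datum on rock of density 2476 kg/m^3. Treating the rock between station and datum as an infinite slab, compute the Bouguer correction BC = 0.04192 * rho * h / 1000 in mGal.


BC = 0.04192 * rho * h / 1000
= 0.04192 * 2476 * 355 / 1000
= 36.8468 mGal

36.8468


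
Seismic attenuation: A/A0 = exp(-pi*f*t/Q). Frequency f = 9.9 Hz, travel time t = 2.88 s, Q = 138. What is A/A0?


pi*f*t/Q = pi*9.9*2.88/138 = 0.64908
A/A0 = exp(-0.64908) = 0.522526

0.522526


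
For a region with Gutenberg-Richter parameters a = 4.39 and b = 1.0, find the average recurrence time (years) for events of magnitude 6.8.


log10(N) = 4.39 - 1.0*6.8 = -2.41
N = 10^-2.41 = 0.00389
T = 1/N = 1/0.00389 = 257.0396 years

257.0396


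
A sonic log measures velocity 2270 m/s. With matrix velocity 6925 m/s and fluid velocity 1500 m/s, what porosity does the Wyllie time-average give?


1/V - 1/Vm = 1/2270 - 1/6925 = 0.00029612
1/Vf - 1/Vm = 1/1500 - 1/6925 = 0.00052226
phi = 0.00029612 / 0.00052226 = 0.567

0.567


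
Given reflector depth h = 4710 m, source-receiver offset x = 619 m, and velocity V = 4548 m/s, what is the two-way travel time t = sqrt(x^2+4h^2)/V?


x^2 + 4h^2 = 619^2 + 4*4710^2 = 383161 + 88736400 = 89119561
sqrt(89119561) = 9440.3157
t = 9440.3157 / 4548 = 2.0757 s

2.0757


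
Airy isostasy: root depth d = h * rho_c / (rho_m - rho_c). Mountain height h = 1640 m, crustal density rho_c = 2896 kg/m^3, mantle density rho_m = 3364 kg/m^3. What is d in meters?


rho_m - rho_c = 3364 - 2896 = 468
d = 1640 * 2896 / 468
= 4749440 / 468
= 10148.38 m

10148.38


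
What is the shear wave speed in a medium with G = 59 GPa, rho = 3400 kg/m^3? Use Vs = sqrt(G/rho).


Convert G to Pa: G = 59e9 Pa
Compute G/rho = 59e9 / 3400 = 17352941.1765
Vs = sqrt(17352941.1765) = 4165.69 m/s

4165.69


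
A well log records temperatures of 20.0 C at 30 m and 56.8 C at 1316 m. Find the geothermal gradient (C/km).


dT = 56.8 - 20.0 = 36.8 C
dz = 1316 - 30 = 1286 m
gradient = dT/dz * 1000 = 36.8/1286 * 1000 = 28.6159 C/km

28.6159


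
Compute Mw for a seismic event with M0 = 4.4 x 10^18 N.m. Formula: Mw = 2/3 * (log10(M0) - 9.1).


log10(M0) = log10(4.4 x 10^18) = 18.6435
Mw = 2/3 * (18.6435 - 9.1)
= 2/3 * 9.5435
= 6.36

6.36


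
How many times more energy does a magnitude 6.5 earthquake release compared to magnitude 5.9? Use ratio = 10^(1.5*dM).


M2 - M1 = 6.5 - 5.9 = 0.6
1.5 * 0.6 = 0.9
ratio = 10^0.9 = 7.94

7.94


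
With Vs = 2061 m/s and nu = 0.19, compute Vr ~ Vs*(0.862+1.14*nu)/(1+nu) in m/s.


Numerator factor = 0.862 + 1.14*0.19 = 1.0786
Denominator = 1 + 0.19 = 1.19
Vr = 2061 * 1.0786 / 1.19 = 1868.06 m/s

1868.06


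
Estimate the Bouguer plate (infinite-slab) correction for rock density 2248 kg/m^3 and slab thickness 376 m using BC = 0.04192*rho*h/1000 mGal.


BC = 0.04192 * rho * h / 1000
= 0.04192 * 2248 * 376 / 1000
= 35.4328 mGal

35.4328


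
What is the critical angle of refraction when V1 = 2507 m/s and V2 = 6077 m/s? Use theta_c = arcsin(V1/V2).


V1/V2 = 2507/6077 = 0.412539
theta_c = arcsin(0.412539) = 24.3644 degrees

24.3644


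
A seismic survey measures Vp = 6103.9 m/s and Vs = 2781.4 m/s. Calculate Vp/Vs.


Vp/Vs = 6103.9 / 2781.4
= 2.1945

2.1945


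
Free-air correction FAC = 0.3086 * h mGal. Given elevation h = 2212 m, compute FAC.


FAC = 0.3086 * h
= 0.3086 * 2212
= 682.6232 mGal

682.6232


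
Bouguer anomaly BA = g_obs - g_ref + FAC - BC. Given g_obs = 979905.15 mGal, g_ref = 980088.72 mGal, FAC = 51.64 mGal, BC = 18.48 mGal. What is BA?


BA = g_obs - g_ref + FAC - BC
= 979905.15 - 980088.72 + 51.64 - 18.48
= -150.41 mGal

-150.41


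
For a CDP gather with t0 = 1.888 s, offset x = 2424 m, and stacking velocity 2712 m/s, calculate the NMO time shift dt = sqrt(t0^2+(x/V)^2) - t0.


x/Vnmo = 2424/2712 = 0.893805
(x/Vnmo)^2 = 0.798888
t0^2 = 3.564544
sqrt(3.564544 + 0.798888) = 2.088883
dt = 2.088883 - 1.888 = 0.200883

0.200883


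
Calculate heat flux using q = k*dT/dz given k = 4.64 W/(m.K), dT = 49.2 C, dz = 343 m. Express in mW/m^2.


q = k * dT / dz * 1000
= 4.64 * 49.2 / 343 * 1000
= 0.665563 * 1000
= 665.5627 mW/m^2

665.5627


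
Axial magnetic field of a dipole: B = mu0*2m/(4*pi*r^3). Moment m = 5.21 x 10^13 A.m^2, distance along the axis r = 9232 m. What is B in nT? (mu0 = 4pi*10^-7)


m = 5.21 x 10^13 = 52100000000000 A.m^2
2m = 104200000000000 A.m^2
r^3 = 9232^3 = 786841735168
B = (4pi*10^-7) * 104200000000000 / (4*pi * 786841735168) * 1e9
= 130941581.801623 / 9887744858966.54 * 1e9
= 13242.8156 nT

13242.8156


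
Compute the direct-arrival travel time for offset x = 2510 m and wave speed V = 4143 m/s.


t = x / V
= 2510 / 4143
= 0.6058 s

0.6058


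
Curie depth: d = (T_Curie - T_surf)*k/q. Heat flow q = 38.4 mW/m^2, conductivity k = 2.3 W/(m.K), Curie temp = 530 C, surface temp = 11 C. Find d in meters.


T_Curie - T_surf = 530 - 11 = 519 C
Convert q to W/m^2: 38.4 mW/m^2 = 0.0384 W/m^2
d = 519 * 2.3 / 0.0384 = 31085.94 m

31085.94


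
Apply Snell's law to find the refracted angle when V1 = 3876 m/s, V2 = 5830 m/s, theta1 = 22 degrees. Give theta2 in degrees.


sin(theta1) = sin(22 deg) = 0.374607
sin(theta2) = V2/V1 * sin(theta1) = 5830/3876 * 0.374607 = 0.563456
theta2 = arcsin(0.563456) = 34.2952 degrees

34.2952


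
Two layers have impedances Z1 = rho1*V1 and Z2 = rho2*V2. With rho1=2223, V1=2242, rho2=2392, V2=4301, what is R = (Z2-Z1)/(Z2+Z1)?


Z1 = 2223 * 2242 = 4983966
Z2 = 2392 * 4301 = 10287992
R = (10287992 - 4983966) / (10287992 + 4983966) = 5304026 / 15271958 = 0.3473

0.3473


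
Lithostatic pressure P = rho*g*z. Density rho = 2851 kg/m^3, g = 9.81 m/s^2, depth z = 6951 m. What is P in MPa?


P = rho * g * z / 1e6
= 2851 * 9.81 * 6951 / 1e6
= 194407722.81 / 1e6
= 194.4077 MPa

194.4077


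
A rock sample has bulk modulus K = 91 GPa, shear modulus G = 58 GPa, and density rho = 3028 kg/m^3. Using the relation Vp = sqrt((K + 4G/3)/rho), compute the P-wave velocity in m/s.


First compute the effective modulus:
K + 4G/3 = 91e9 + 4*58e9/3 = 168333333333.33 Pa
Then divide by density:
168333333333.33 / 3028 = 55592250.1101 Pa/(kg/m^3)
Take the square root:
Vp = sqrt(55592250.1101) = 7456.02 m/s

7456.02


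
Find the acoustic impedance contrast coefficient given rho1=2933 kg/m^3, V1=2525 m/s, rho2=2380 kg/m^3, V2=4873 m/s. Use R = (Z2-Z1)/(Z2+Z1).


Z1 = 2933 * 2525 = 7405825
Z2 = 2380 * 4873 = 11597740
R = (11597740 - 7405825) / (11597740 + 7405825) = 4191915 / 19003565 = 0.2206

0.2206


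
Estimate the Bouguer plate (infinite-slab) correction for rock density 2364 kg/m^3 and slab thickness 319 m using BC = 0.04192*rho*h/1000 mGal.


BC = 0.04192 * rho * h / 1000
= 0.04192 * 2364 * 319 / 1000
= 31.6125 mGal

31.6125


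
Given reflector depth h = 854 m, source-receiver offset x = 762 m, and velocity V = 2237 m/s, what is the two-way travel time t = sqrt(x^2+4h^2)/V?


x^2 + 4h^2 = 762^2 + 4*854^2 = 580644 + 2917264 = 3497908
sqrt(3497908) = 1870.2695
t = 1870.2695 / 2237 = 0.8361 s

0.8361


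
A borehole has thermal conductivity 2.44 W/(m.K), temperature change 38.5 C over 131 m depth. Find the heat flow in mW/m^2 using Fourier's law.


q = k * dT / dz * 1000
= 2.44 * 38.5 / 131 * 1000
= 0.717099 * 1000
= 717.0992 mW/m^2

717.0992


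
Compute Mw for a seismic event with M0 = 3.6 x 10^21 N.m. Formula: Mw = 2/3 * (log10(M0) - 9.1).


log10(M0) = log10(3.6 x 10^21) = 21.5563
Mw = 2/3 * (21.5563 - 9.1)
= 2/3 * 12.4563
= 8.3

8.3


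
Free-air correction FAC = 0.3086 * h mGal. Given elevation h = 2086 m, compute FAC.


FAC = 0.3086 * h
= 0.3086 * 2086
= 643.7396 mGal

643.7396


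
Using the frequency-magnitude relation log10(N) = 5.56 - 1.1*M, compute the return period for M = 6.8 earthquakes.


log10(N) = 5.56 - 1.1*6.8 = -1.92
N = 10^-1.92 = 0.012023
T = 1/N = 1/0.012023 = 83.1764 years

83.1764


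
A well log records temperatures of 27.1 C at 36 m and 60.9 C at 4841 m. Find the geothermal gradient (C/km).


dT = 60.9 - 27.1 = 33.8 C
dz = 4841 - 36 = 4805 m
gradient = dT/dz * 1000 = 33.8/4805 * 1000 = 7.0343 C/km

7.0343


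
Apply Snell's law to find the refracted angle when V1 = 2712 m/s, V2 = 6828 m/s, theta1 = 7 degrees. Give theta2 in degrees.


sin(theta1) = sin(7 deg) = 0.121869
sin(theta2) = V2/V1 * sin(theta1) = 6828/2712 * 0.121869 = 0.30683
theta2 = arcsin(0.30683) = 17.8683 degrees

17.8683


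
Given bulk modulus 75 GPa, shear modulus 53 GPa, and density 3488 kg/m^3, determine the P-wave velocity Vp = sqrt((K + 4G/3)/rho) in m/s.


First compute the effective modulus:
K + 4G/3 = 75e9 + 4*53e9/3 = 145666666666.67 Pa
Then divide by density:
145666666666.67 / 3488 = 41762232.4159 Pa/(kg/m^3)
Take the square root:
Vp = sqrt(41762232.4159) = 6462.37 m/s

6462.37


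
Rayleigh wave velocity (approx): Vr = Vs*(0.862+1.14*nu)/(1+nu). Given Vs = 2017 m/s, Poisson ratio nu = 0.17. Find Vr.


Numerator factor = 0.862 + 1.14*0.17 = 1.0558
Denominator = 1 + 0.17 = 1.17
Vr = 2017 * 1.0558 / 1.17 = 1820.13 m/s

1820.13


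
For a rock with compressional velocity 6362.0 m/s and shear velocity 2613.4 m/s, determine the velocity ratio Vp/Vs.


Vp/Vs = 6362.0 / 2613.4
= 2.4344

2.4344


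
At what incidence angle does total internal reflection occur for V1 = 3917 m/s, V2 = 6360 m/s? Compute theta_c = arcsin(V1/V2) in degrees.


V1/V2 = 3917/6360 = 0.615881
theta_c = arcsin(0.615881) = 38.0159 degrees

38.0159


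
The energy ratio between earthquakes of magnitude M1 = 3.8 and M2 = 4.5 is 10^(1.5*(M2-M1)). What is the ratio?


M2 - M1 = 4.5 - 3.8 = 0.7
1.5 * 0.7 = 1.05
ratio = 10^1.05 = 11.22

11.22


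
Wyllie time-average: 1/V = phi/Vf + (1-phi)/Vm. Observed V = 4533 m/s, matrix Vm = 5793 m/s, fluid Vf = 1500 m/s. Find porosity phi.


1/V - 1/Vm = 1/4533 - 1/5793 = 4.798e-05
1/Vf - 1/Vm = 1/1500 - 1/5793 = 0.00049404
phi = 4.798e-05 / 0.00049404 = 0.0971

0.0971


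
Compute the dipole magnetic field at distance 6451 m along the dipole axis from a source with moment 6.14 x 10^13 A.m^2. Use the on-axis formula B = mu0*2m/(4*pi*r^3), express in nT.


m = 6.14 x 10^13 = 61400000000000 A.m^2
2m = 122800000000000 A.m^2
r^3 = 6451^3 = 268460951851
B = (4pi*10^-7) * 122800000000000 / (4*pi * 268460951851) * 1e9
= 154315031.144331 / 3373579816443.3 * 1e9
= 45742.2203 nT

45742.2203


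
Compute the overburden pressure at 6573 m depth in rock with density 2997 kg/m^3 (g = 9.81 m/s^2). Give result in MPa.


P = rho * g * z / 1e6
= 2997 * 9.81 * 6573 / 1e6
= 193249946.61 / 1e6
= 193.2499 MPa

193.2499


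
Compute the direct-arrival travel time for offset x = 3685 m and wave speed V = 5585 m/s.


t = x / V
= 3685 / 5585
= 0.6598 s

0.6598


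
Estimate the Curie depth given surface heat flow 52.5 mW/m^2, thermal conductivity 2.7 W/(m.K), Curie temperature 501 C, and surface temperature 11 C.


T_Curie - T_surf = 501 - 11 = 490 C
Convert q to W/m^2: 52.5 mW/m^2 = 0.0525 W/m^2
d = 490 * 2.7 / 0.0525 = 25200.0 m

25200.0


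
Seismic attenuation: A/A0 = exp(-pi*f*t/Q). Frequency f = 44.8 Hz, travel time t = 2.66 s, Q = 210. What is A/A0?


pi*f*t/Q = pi*44.8*2.66/210 = 1.782749
A/A0 = exp(-1.782749) = 0.168175

0.168175


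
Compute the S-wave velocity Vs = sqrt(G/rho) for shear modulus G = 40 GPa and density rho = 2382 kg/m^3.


Convert G to Pa: G = 40e9 Pa
Compute G/rho = 40e9 / 2382 = 16792611.251
Vs = sqrt(16792611.251) = 4097.88 m/s

4097.88


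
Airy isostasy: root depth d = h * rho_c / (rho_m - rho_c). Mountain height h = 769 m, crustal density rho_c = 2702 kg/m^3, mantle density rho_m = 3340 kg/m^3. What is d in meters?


rho_m - rho_c = 3340 - 2702 = 638
d = 769 * 2702 / 638
= 2077838 / 638
= 3256.8 m

3256.8


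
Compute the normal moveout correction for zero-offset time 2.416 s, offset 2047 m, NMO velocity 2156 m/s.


x/Vnmo = 2047/2156 = 0.949443
(x/Vnmo)^2 = 0.901443
t0^2 = 5.837056
sqrt(5.837056 + 0.901443) = 2.595862
dt = 2.595862 - 2.416 = 0.179862

0.179862


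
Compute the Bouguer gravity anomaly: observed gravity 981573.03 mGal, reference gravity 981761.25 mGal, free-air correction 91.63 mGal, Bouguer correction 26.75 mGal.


BA = g_obs - g_ref + FAC - BC
= 981573.03 - 981761.25 + 91.63 - 26.75
= -123.34 mGal

-123.34


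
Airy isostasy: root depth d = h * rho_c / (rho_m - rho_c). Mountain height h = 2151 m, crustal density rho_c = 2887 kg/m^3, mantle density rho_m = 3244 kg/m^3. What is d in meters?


rho_m - rho_c = 3244 - 2887 = 357
d = 2151 * 2887 / 357
= 6209937 / 357
= 17394.78 m

17394.78


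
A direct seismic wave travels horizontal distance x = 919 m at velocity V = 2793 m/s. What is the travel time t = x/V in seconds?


t = x / V
= 919 / 2793
= 0.329 s

0.329


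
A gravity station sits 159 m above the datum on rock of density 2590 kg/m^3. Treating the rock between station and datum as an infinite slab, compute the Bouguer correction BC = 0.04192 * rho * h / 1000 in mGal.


BC = 0.04192 * rho * h / 1000
= 0.04192 * 2590 * 159 / 1000
= 17.2631 mGal

17.2631


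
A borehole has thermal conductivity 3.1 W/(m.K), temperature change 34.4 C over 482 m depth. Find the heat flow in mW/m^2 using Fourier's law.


q = k * dT / dz * 1000
= 3.1 * 34.4 / 482 * 1000
= 0.221245 * 1000
= 221.2448 mW/m^2

221.2448


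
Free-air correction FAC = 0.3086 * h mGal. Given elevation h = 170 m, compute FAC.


FAC = 0.3086 * h
= 0.3086 * 170
= 52.462 mGal

52.462


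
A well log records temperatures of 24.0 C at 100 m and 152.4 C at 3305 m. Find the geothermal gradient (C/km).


dT = 152.4 - 24.0 = 128.4 C
dz = 3305 - 100 = 3205 m
gradient = dT/dz * 1000 = 128.4/3205 * 1000 = 40.0624 C/km

40.0624


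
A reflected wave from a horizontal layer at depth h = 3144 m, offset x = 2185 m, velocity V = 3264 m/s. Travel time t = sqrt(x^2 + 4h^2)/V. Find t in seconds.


x^2 + 4h^2 = 2185^2 + 4*3144^2 = 4774225 + 39538944 = 44313169
sqrt(44313169) = 6656.8137
t = 6656.8137 / 3264 = 2.0395 s

2.0395


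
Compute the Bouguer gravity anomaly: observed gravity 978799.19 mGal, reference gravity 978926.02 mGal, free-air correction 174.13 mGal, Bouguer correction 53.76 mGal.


BA = g_obs - g_ref + FAC - BC
= 978799.19 - 978926.02 + 174.13 - 53.76
= -6.46 mGal

-6.46


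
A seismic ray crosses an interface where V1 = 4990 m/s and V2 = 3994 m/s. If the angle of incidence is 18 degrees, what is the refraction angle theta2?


sin(theta1) = sin(18 deg) = 0.309017
sin(theta2) = V2/V1 * sin(theta1) = 3994/4990 * 0.309017 = 0.247337
theta2 = arcsin(0.247337) = 14.32 degrees

14.32


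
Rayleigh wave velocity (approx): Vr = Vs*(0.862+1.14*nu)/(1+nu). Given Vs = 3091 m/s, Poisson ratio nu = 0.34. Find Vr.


Numerator factor = 0.862 + 1.14*0.34 = 1.2496
Denominator = 1 + 0.34 = 1.34
Vr = 3091 * 1.2496 / 1.34 = 2882.47 m/s

2882.47


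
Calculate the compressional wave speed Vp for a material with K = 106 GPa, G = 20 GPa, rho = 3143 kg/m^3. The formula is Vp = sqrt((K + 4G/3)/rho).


First compute the effective modulus:
K + 4G/3 = 106e9 + 4*20e9/3 = 132666666666.67 Pa
Then divide by density:
132666666666.67 / 3143 = 42210202.5666 Pa/(kg/m^3)
Take the square root:
Vp = sqrt(42210202.5666) = 6496.94 m/s

6496.94


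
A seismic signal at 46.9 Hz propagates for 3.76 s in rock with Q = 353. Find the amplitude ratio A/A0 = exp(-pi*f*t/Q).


pi*f*t/Q = pi*46.9*3.76/353 = 1.569408
A/A0 = exp(-1.569408) = 0.208168

0.208168


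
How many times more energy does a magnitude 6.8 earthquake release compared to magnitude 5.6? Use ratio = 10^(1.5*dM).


M2 - M1 = 6.8 - 5.6 = 1.2
1.5 * 1.2 = 1.8
ratio = 10^1.8 = 63.1

63.1


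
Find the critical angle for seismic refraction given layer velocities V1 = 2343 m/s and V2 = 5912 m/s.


V1/V2 = 2343/5912 = 0.396313
theta_c = arcsin(0.396313) = 23.3479 degrees

23.3479


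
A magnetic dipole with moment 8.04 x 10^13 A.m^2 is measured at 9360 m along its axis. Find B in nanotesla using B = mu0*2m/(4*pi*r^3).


m = 8.04 x 10^13 = 80400000000000 A.m^2
2m = 160800000000000 A.m^2
r^3 = 9360^3 = 820025856000
B = (4pi*10^-7) * 160800000000000 / (4*pi * 820025856000) * 1e9
= 202067239.478895 / 10304748819853.13 * 1e9
= 19609.1378 nT

19609.1378


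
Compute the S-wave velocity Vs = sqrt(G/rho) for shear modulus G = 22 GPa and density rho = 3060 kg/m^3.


Convert G to Pa: G = 22e9 Pa
Compute G/rho = 22e9 / 3060 = 7189542.4837
Vs = sqrt(7189542.4837) = 2681.33 m/s

2681.33


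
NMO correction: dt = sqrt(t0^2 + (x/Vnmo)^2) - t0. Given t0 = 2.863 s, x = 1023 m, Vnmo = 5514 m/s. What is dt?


x/Vnmo = 1023/5514 = 0.185528
(x/Vnmo)^2 = 0.034421
t0^2 = 8.196769
sqrt(8.196769 + 0.034421) = 2.869005
dt = 2.869005 - 2.863 = 0.006005

0.006005


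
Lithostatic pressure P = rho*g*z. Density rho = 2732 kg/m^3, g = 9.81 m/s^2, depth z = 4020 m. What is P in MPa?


P = rho * g * z / 1e6
= 2732 * 9.81 * 4020 / 1e6
= 107739698.4 / 1e6
= 107.7397 MPa

107.7397


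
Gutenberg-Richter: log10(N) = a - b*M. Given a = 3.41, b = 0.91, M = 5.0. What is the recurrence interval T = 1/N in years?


log10(N) = 3.41 - 0.91*5.0 = -1.14
N = 10^-1.14 = 0.072444
T = 1/N = 1/0.072444 = 13.8038 years

13.8038
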